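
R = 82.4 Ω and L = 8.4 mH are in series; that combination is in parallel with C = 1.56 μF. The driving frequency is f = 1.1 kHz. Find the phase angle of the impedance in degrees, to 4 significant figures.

ω = 2πf = 6912 rad/s
X_L = ωL = 58.06 Ω
X_C = 1/(ωC) = 92.75 Ω
Branch 1 (R+jX_L): Z₁ = 82.40 + j58.06 Ω, |Z₁| = 100.8 Ω
Branch 2 (−jX_C): Z₂ = −j92.75 Ω
Parallel: Z = Z₁Z₂/(Z₁+Z₂), |Z| = 104.6 Ω, ∠Z = -32.00°

-32.00°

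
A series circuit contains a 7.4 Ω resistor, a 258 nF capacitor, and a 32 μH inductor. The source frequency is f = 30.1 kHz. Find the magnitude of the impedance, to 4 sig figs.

ω = 2πf = 189100 rad/s
X_L = ωL = 6.052 Ω
X_C = 1/(ωC) = 20.49 Ω
Net reactance X = X_L − X_C = -14.44 Ω
Z = 7.400 − j14.44 Ω
|Z| = √(7.400² + 14.44²) = 16.23 Ω

16.23 Ω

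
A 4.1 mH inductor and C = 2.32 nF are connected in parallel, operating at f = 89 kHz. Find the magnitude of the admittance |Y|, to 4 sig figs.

861.2 μS

ω = 2πf = 559200 rad/s
X_L = ωL = 2293 Ω
X_C = 1/(ωC) = 770.8 Ω
Parallel: admittances add. Y = 1/(jωL) + jωC
Y = (0 + j0.0008612) S
|Y| = 0.0008612 S → |Z| = 1/|Y| = 1161 Ω, ∠Z = −∠Y = -90.00°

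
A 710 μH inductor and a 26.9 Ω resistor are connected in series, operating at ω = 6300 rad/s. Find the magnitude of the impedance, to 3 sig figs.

27.3 Ω

X_L = ωL = 4.47 Ω
Z = 26.9 + j4.47 Ω
|Z| = √(26.9² + 4.47²) = 27.3 Ω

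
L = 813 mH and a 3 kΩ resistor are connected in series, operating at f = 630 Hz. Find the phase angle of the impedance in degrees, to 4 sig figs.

ω = 2πf = 3958 rad/s
X_L = ωL = 3218 Ω
Z = 3000 + j3218 Ω
|Z| = √(3000² + 3218²) = 4400 Ω
∠Z = arctan(3218/3000) = 47.01°

47.01°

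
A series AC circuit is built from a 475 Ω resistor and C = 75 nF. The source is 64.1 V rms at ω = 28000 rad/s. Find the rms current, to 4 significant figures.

X_C = 1/(ωC) = 476.2 Ω
Z = 475.0 − j476.2 Ω
|Z| = √(475.0² + 476.2²) = 672.6 Ω
I = V/|Z| = 64.1/672.6 = 95.30 mA

95.30 mA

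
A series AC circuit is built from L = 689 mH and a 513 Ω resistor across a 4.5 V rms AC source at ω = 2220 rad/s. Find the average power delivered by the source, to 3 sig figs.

3.99 mW

X_L = ωL = 1530 Ω
Z = 513 + j1530 Ω
|Z| = √(513² + 1530²) = 1610 Ω
∠Z = arctan(1530/513) = 71.5°
I = V/|Z| = 2.79 mA
P = VI cos φ = 4.5 × 0.00279 × cos(71.5°) = 3.99 mW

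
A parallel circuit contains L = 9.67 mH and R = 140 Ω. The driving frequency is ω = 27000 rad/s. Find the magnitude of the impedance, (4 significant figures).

123.4 Ω

X_L = ωL = 261.1 Ω
Parallel: admittances add. Y = 1/R + 1/(jωL)
Y = (0.007143 − j0.003830) S
|Y| = 0.008105 S → |Z| = 1/|Y| = 123.4 Ω, ∠Z = −∠Y = 28.20°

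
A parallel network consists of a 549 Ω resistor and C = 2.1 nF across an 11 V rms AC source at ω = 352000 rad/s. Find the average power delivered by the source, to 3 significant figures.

220 mW

X_C = 1/(ωC) = 1350 Ω
Parallel: admittances add. Y = 1/R + jωC
Y = (0.00182 + j0.000739) S
|Y| = 0.00197 S → |Z| = 1/|Y| = 509 Ω, ∠Z = −∠Y = -22.1°
I = V/|Z| = 21.6 mA
P = VI cos φ = 11 × 0.0216 × cos(-22.1°) = 220 mW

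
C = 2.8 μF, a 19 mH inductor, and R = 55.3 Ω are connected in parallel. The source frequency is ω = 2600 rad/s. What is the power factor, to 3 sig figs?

0.813

X_L = ωL = 49.4 Ω
X_C = 1/(ωC) = 137 Ω
Parallel: admittances add. Y = 1/R + 1/(jωL) + jωC
Y = (0.0181 − j0.0130) S
|Y| = 0.0222 S → |Z| = 1/|Y| = 44.9 Ω, ∠Z = −∠Y = 35.6°
cos φ = cos(35.6°) = 0.813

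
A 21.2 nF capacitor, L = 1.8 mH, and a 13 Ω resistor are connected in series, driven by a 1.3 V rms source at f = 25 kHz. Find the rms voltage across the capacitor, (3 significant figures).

17.9 V

ω = 2πf = 157100 rad/s
X_L = ωL = 283 Ω
X_C = 1/(ωC) = 300 Ω
Net reactance X = X_L − X_C = -17.5 Ω
Z = 13.0 − j17.5 Ω
|Z| = √(13.0² + 17.5²) = 21.8 Ω
I = V/|Z| = 59.5 mA
V_C = I·|Z_C| = 0.0595 × 300 = 17.9 V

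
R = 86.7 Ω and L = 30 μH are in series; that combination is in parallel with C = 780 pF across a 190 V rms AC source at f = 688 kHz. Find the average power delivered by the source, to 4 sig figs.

128.6 W

ω = 2πf = 4.323e+06 rad/s
X_L = ωL = 129.7 Ω
X_C = 1/(ωC) = 296.6 Ω
Branch 1 (R+jX_L): Z₁ = 86.70 + j129.7 Ω, |Z₁| = 156.0 Ω
Branch 2 (−jX_C): Z₂ = −j296.6 Ω
Parallel: Z = Z₁Z₂/(Z₁+Z₂), |Z| = 246.0 Ω, ∠Z = 28.78°
I = V/|Z| = 772.4 mA
P = VI cos φ = 190 × 0.7724 × cos(28.78°) = 128.6 W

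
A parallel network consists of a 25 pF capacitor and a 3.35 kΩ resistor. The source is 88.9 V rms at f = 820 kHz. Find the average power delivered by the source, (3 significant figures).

2.36 W

ω = 2πf = 5.152e+06 rad/s
X_C = 1/(ωC) = 7760 Ω
Parallel: admittances add. Y = 1/R + jωC
Y = (0.000299 + j0.000129) S
|Y| = 0.000325 S → |Z| = 1/|Y| = 3080 Ω, ∠Z = −∠Y = -23.3°
I = V/|Z| = 28.9 mA
P = VI cos φ = 88.9 × 0.0289 × cos(-23.3°) = 2.36 W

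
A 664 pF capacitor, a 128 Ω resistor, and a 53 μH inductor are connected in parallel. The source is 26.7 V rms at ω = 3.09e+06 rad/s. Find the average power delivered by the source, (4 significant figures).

5.569 W

X_L = ωL = 163.8 Ω
X_C = 1/(ωC) = 487.4 Ω
Parallel: admittances add. Y = 1/R + 1/(jωL) + jωC
Y = (0.007812 − j0.004054) S
|Y| = 0.008802 S → |Z| = 1/|Y| = 113.6 Ω, ∠Z = −∠Y = 27.43°
I = V/|Z| = 235.0 mA
P = VI cos φ = 26.7 × 0.2350 × cos(27.43°) = 5.569 W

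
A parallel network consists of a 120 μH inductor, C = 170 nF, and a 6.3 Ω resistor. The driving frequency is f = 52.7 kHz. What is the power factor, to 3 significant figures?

0.981

ω = 2πf = 331100 rad/s
X_L = ωL = 39.7 Ω
X_C = 1/(ωC) = 17.8 Ω
Parallel: admittances add. Y = 1/R + 1/(jωL) + jωC
Y = (0.159 + j0.0311) S
|Y| = 0.162 S → |Z| = 1/|Y| = 6.18 Ω, ∠Z = −∠Y = -11.1°
cos φ = cos(-11.1°) = 0.981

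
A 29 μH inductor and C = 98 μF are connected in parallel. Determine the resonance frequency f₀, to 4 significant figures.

ω₀ = 1/√(LC) = 1/√(2.9e-05 × 9.8e-05) = 18760 rad/s
f₀ = ω₀/(2π) = 2.985 kHz

2.985 kHz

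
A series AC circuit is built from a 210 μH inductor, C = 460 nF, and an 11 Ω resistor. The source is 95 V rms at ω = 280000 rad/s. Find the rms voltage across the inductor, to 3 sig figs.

X_L = ωL = 58.8 Ω
X_C = 1/(ωC) = 7.76 Ω
Net reactance X = X_L − X_C = 51.0 Ω
Z = 11.0 + j51.0 Ω
|Z| = √(11.0² + 51.0²) = 52.2 Ω
I = V/|Z| = 1.82 A
V_L = I·|Z_L| = 1.82 × 58.8 = 107 V

107 V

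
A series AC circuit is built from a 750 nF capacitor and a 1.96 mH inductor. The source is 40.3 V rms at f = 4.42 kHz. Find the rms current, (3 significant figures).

ω = 2πf = 27770 rad/s
X_L = ωL = 54.4 Ω
X_C = 1/(ωC) = 48.0 Ω
Net reactance X = X_L − X_C = 6.42 Ω
Z = j6.42 Ω
|Z| = √(0² + 6.42²) = 6.42 Ω
I = V/|Z| = 40.3/6.42 = 6.28 A

6.28 A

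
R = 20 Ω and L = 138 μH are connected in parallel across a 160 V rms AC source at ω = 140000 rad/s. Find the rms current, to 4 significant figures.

11.51 A

X_L = ωL = 19.32 Ω
Parallel: admittances add. Y = 1/R + 1/(jωL)
Y = (0.05000 − j0.05176) S
|Y| = 0.07197 S → |Z| = 1/|Y| = 13.90 Ω, ∠Z = −∠Y = 45.99°
I = V/|Z| = 160/13.90 = 11.51 A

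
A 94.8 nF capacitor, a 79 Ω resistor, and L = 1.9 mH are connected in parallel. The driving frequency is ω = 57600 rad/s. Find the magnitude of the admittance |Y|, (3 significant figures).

X_L = ωL = 109 Ω
X_C = 1/(ωC) = 183 Ω
Parallel: admittances add. Y = 1/R + 1/(jωL) + jωC
Y = (0.0127 − j0.00368) S
|Y| = 0.0132 S → |Z| = 1/|Y| = 75.9 Ω, ∠Z = −∠Y = 16.2°

13.2 mS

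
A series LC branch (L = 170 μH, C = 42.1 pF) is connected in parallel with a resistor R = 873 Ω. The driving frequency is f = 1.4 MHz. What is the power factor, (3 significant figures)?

0.810

ω = 2πf = 8.796e+06 rad/s
X_L = ωL = 1500 Ω
X_C = 1/(ωC) = 2700 Ω
Branch 1: Z₁ = R = 873 Ω
Branch 2 (series LC): Z₂ = j(X_L − X_C) = −j1200 Ω
Parallel: Z = Z₁Z₂/(Z₁+Z₂), |Z| = 707 Ω, ∠Z = -35.9°
cos φ = cos(-35.9°) = 0.810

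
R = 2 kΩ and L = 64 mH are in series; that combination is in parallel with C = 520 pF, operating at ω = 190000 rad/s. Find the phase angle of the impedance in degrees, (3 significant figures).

-54.9°

X_L = ωL = 12200 Ω
X_C = 1/(ωC) = 10100 Ω
Branch 1 (R+jX_L): Z₁ = 2000 + j12200 Ω, |Z₁| = 12300 Ω
Branch 2 (−jX_C): Z₂ = −j10100 Ω
Parallel: Z = Z₁Z₂/(Z₁+Z₂), |Z| = 43700 Ω, ∠Z = -54.9°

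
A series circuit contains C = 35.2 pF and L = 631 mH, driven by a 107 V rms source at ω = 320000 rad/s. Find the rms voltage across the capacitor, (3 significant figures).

84.0 V

X_L = ωL = 202000 Ω
X_C = 1/(ωC) = 88800 Ω
Net reactance X = X_L − X_C = 113000 Ω
Z = j113000 Ω
|Z| = √(0² + 113000²) = 113000 Ω
I = V/|Z| = 946 μA
V_C = I·|Z_C| = 0.000946 × 88800 = 84.0 V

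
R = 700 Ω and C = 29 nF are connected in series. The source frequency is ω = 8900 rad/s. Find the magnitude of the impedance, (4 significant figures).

X_C = 1/(ωC) = 3874 Ω
Z = 700.0 − j3874 Ω
|Z| = √(700.0² + 3874²) = 3937 Ω

3937 Ω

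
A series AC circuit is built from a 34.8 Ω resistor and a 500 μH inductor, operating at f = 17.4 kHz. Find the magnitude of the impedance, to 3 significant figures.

64.8 Ω

ω = 2πf = 109300 rad/s
X_L = ωL = 54.7 Ω
Z = 34.8 + j54.7 Ω
|Z| = √(34.8² + 54.7²) = 64.8 Ω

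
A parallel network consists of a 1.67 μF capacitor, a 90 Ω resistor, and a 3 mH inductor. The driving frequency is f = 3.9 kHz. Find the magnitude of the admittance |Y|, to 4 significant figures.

29.49 mS

ω = 2πf = 24500 rad/s
X_L = ωL = 73.51 Ω
X_C = 1/(ωC) = 24.44 Ω
Parallel: admittances add. Y = 1/R + 1/(jωL) + jωC
Y = (0.01111 + j0.02732) S
|Y| = 0.02949 S → |Z| = 1/|Y| = 33.91 Ω, ∠Z = −∠Y = -67.87°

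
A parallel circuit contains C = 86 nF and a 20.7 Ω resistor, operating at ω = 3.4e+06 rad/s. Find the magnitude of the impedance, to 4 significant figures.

3.374 Ω

X_C = 1/(ωC) = 3.420 Ω
Parallel: admittances add. Y = 1/R + jωC
Y = (0.04831 + j0.2924) S
|Y| = 0.2964 S → |Z| = 1/|Y| = 3.374 Ω, ∠Z = −∠Y = -80.62°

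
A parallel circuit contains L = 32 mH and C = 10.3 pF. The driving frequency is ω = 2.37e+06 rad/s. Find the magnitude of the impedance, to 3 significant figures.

89100 Ω

X_L = ωL = 75800 Ω
X_C = 1/(ωC) = 41000 Ω
Parallel: admittances add. Y = 1/(jωL) + jωC
Y = (0 + j1.12e-05) S
|Y| = 1.12e-05 S → |Z| = 1/|Y| = 89100 Ω, ∠Z = −∠Y = -90.0°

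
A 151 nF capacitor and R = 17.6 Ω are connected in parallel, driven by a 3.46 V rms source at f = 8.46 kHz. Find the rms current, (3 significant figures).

199 mA

ω = 2πf = 53160 rad/s
X_C = 1/(ωC) = 125 Ω
Parallel: admittances add. Y = 1/R + jωC
Y = (0.0568 + j0.00803) S
|Y| = 0.0574 S → |Z| = 1/|Y| = 17.4 Ω, ∠Z = −∠Y = -8.04°
I = V/|Z| = 3.46/17.4 = 199 mA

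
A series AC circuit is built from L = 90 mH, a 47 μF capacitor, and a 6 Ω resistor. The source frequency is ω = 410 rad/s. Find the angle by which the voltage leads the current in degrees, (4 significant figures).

-68.19°

X_L = ωL = 36.90 Ω
X_C = 1/(ωC) = 51.89 Ω
Net reactance X = X_L − X_C = -14.99 Ω
Z = 6.000 − j14.99 Ω
|Z| = √(6.000² + 14.99²) = 16.15 Ω
∠Z = arctan(-14.99/6.000) = -68.19°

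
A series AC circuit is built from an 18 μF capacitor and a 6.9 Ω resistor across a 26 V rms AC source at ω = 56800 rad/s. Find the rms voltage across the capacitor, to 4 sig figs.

3.649 V

X_C = 1/(ωC) = 0.9781 Ω
Z = 6.900 − j0.9781 Ω
|Z| = √(6.900² + 0.9781²) = 6.969 Ω
I = V/|Z| = 3.731 A
V_C = I·|Z_C| = 3.731 × 0.9781 = 3.649 V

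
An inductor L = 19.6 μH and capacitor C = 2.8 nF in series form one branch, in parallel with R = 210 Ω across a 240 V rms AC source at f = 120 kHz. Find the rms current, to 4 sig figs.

ω = 2πf = 754000 rad/s
X_L = ωL = 14.78 Ω
X_C = 1/(ωC) = 473.7 Ω
Branch 1: Z₁ = R = 210.0 Ω
Branch 2 (series LC): Z₂ = j(X_L − X_C) = −j458.9 Ω
Parallel: Z = Z₁Z₂/(Z₁+Z₂), |Z| = 191.0 Ω, ∠Z = -24.59°
I = V/|Z| = 240/191.0 = 1.257 A

1.257 A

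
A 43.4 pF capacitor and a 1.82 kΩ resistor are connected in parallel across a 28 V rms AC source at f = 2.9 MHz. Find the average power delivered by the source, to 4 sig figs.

ω = 2πf = 1.822e+07 rad/s
X_C = 1/(ωC) = 1265 Ω
Parallel: admittances add. Y = 1/R + jωC
Y = (0.0005495 + j0.0007908) S
|Y| = 0.0009629 S → |Z| = 1/|Y| = 1038 Ω, ∠Z = −∠Y = -55.21°
I = V/|Z| = 26.96 mA
P = VI cos φ = 28 × 0.02696 × cos(-55.21°) = 430.8 mW

430.8 mW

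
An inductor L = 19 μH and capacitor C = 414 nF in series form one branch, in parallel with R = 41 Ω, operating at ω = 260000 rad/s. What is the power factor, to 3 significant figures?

X_L = ωL = 4.94 Ω
X_C = 1/(ωC) = 9.29 Ω
Branch 1: Z₁ = R = 41.0 Ω
Branch 2 (series LC): Z₂ = j(X_L − X_C) = −j4.35 Ω
Parallel: Z = Z₁Z₂/(Z₁+Z₂), |Z| = 4.33 Ω, ∠Z = -83.9°
cos φ = cos(-83.9°) = 0.106

0.106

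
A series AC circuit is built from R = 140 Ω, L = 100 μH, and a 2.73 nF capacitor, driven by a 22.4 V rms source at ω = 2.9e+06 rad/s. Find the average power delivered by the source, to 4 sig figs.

1.514 W

X_L = ωL = 290.0 Ω
X_C = 1/(ωC) = 126.3 Ω
Net reactance X = X_L − X_C = 163.7 Ω
Z = 140.0 + j163.7 Ω
|Z| = √(140.0² + 163.7²) = 215.4 Ω
∠Z = arctan(163.7/140.0) = 49.46°
I = V/|Z| = 104.0 mA
P = VI cos φ = 22.4 × 0.1040 × cos(49.46°) = 1.514 W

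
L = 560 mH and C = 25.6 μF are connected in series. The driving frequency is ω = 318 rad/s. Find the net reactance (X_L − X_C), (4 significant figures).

X_L = ωL = 178.1 Ω
X_C = 1/(ωC) = 122.8 Ω
X = 178.1 − 122.8 = 55.24 Ω

55.24 Ω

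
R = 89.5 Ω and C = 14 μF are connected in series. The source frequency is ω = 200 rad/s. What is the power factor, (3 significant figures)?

X_C = 1/(ωC) = 357 Ω
Z = 89.5 − j357 Ω
|Z| = √(89.5² + 357²) = 368 Ω
∠Z = arctan(-357/89.5) = -75.9°
cos φ = cos(-75.9°) = 0.243

0.243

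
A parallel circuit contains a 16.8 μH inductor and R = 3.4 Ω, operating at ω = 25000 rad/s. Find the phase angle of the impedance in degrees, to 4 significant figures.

X_L = ωL = 0.4200 Ω
Parallel: admittances add. Y = 1/R + 1/(jωL)
Y = (0.2941 − j2.381) S
|Y| = 2.399 S → |Z| = 1/|Y| = 0.4168 Ω, ∠Z = −∠Y = 82.96°

82.96°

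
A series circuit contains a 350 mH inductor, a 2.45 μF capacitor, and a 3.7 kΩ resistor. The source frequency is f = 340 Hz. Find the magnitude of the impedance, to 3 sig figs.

3740 Ω

ω = 2πf = 2136 rad/s
X_L = ωL = 748 Ω
X_C = 1/(ωC) = 191 Ω
Net reactance X = X_L − X_C = 557 Ω
Z = 3700 + j557 Ω
|Z| = √(3700² + 557²) = 3740 Ω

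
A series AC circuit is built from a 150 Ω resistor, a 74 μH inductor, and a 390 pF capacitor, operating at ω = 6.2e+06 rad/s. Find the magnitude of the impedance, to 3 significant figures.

157 Ω

X_L = ωL = 459 Ω
X_C = 1/(ωC) = 414 Ω
Net reactance X = X_L − X_C = 45.2 Ω
Z = 150 + j45.2 Ω
|Z| = √(150² + 45.2²) = 157 Ω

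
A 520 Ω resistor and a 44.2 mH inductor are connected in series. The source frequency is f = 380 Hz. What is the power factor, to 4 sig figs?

0.9800

ω = 2πf = 2388 rad/s
X_L = ωL = 105.5 Ω
Z = 520.0 + j105.5 Ω
|Z| = √(520.0² + 105.5²) = 530.6 Ω
∠Z = arctan(105.5/520.0) = 11.47°
cos φ = cos(11.47°) = 0.9800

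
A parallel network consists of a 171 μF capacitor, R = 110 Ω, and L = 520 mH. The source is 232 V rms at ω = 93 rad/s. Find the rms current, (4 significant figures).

2.382 A

X_L = ωL = 48.36 Ω
X_C = 1/(ωC) = 62.88 Ω
Parallel: admittances add. Y = 1/R + 1/(jωL) + jωC
Y = (0.009091 − j0.004775) S
|Y| = 0.01027 S → |Z| = 1/|Y| = 97.38 Ω, ∠Z = −∠Y = 27.71°
I = V/|Z| = 232/97.38 = 2.382 A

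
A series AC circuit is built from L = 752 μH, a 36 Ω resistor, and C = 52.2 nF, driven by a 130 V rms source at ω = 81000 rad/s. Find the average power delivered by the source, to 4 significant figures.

18.94 W

X_L = ωL = 60.91 Ω
X_C = 1/(ωC) = 236.5 Ω
Net reactance X = X_L − X_C = -175.6 Ω
Z = 36.00 − j175.6 Ω
|Z| = √(36.00² + 175.6²) = 179.2 Ω
∠Z = arctan(-175.6/36.00) = -78.41°
I = V/|Z| = 725.3 mA
P = VI cos φ = 130 × 0.7253 × cos(-78.41°) = 18.94 W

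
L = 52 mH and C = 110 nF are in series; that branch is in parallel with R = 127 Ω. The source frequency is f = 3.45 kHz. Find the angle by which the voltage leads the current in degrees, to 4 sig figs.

10.17°

ω = 2πf = 21680 rad/s
X_L = ωL = 1127 Ω
X_C = 1/(ωC) = 419.4 Ω
Branch 1: Z₁ = R = 127.0 Ω
Branch 2 (series LC): Z₂ = j(X_L − X_C) = j707.8 Ω
Parallel: Z = Z₁Z₂/(Z₁+Z₂), |Z| = 125.0 Ω, ∠Z = 10.17°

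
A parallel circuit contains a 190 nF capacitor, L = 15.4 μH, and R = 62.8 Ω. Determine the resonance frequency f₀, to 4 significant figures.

ω₀ = 1/√(LC) = 1/√(1.54e-05 × 1.9e-07) = 584600 rad/s
f₀ = ω₀/(2π) = 93.04 kHz

93.04 kHz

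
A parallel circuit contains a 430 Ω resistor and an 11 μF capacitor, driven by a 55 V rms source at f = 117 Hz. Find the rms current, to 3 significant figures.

463 mA

ω = 2πf = 735.1 rad/s
X_C = 1/(ωC) = 124 Ω
Parallel: admittances add. Y = 1/R + jωC
Y = (0.00233 + j0.00809) S
|Y| = 0.00841 S → |Z| = 1/|Y| = 119 Ω, ∠Z = −∠Y = -74.0°
I = V/|Z| = 55/119 = 463 mA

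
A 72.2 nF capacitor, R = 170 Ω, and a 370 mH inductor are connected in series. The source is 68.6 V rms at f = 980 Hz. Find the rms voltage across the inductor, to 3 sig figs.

ω = 2πf = 6158 rad/s
X_L = ωL = 2280 Ω
X_C = 1/(ωC) = 2250 Ω
Net reactance X = X_L − X_C = 28.9 Ω
Z = 170 + j28.9 Ω
|Z| = √(170² + 28.9²) = 172 Ω
I = V/|Z| = 398 mA
V_L = I·|Z_L| = 0.398 × 2280 = 906 V

906 V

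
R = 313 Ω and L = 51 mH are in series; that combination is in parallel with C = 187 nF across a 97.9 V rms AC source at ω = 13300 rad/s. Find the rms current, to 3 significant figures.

136 mA

X_L = ωL = 678 Ω
X_C = 1/(ωC) = 402 Ω
Branch 1 (R+jX_L): Z₁ = 313 + j678 Ω, |Z₁| = 747 Ω
Branch 2 (−jX_C): Z₂ = −j402 Ω
Parallel: Z = Z₁Z₂/(Z₁+Z₂), |Z| = 720 Ω, ∠Z = -66.2°
I = V/|Z| = 97.9/720 = 136 mA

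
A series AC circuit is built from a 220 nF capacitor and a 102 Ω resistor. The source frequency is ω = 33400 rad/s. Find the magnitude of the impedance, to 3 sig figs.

170 Ω

X_C = 1/(ωC) = 136 Ω
Z = 102 − j136 Ω
|Z| = √(102² + 136²) = 170 Ω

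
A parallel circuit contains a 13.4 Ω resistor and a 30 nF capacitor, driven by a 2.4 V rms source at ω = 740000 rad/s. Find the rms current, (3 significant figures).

X_C = 1/(ωC) = 45.0 Ω
Parallel: admittances add. Y = 1/R + jωC
Y = (0.0746 + j0.0222) S
|Y| = 0.0779 S → |Z| = 1/|Y| = 12.8 Ω, ∠Z = −∠Y = -16.6°
I = V/|Z| = 2.4/12.8 = 187 mA

187 mA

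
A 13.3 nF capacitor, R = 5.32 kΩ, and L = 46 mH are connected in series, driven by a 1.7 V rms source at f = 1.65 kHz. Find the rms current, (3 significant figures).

197 μA

ω = 2πf = 10370 rad/s
X_L = ωL = 477 Ω
X_C = 1/(ωC) = 7250 Ω
Net reactance X = X_L − X_C = -6780 Ω
Z = 5320 − j6780 Ω
|Z| = √(5320² + 6780²) = 8610 Ω
I = V/|Z| = 1.7/8610 = 197 μA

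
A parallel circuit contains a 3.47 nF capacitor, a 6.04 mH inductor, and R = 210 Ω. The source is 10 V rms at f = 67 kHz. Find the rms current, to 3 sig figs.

48.8 mA

ω = 2πf = 421000 rad/s
X_L = ωL = 2540 Ω
X_C = 1/(ωC) = 685 Ω
Parallel: admittances add. Y = 1/R + 1/(jωL) + jωC
Y = (0.00476 + j0.00107) S
|Y| = 0.00488 S → |Z| = 1/|Y| = 205 Ω, ∠Z = −∠Y = -12.6°
I = V/|Z| = 10/205 = 48.8 mA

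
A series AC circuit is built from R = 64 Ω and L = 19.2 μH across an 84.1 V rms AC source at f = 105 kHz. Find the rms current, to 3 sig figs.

1.29 A

ω = 2πf = 659700 rad/s
X_L = ωL = 12.7 Ω
Z = 64.0 + j12.7 Ω
|Z| = √(64.0² + 12.7²) = 65.2 Ω
I = V/|Z| = 84.1/65.2 = 1.29 A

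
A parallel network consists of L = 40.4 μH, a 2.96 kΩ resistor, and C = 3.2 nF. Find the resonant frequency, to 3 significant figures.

443 kHz

ω₀ = 1/√(LC) = 1/√(4.04e-05 × 3.2e-09) = 2.781e+06 rad/s
f₀ = ω₀/(2π) = 443 kHz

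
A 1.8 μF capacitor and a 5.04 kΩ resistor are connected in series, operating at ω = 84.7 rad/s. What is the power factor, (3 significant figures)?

0.609

X_C = 1/(ωC) = 6560 Ω
Z = 5040 − j6560 Ω
|Z| = √(5040² + 6560²) = 8270 Ω
∠Z = arctan(-6560/5040) = -52.5°
cos φ = cos(-52.5°) = 0.609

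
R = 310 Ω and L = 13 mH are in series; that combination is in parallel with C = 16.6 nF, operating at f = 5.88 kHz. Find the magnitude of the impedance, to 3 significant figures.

782 Ω

ω = 2πf = 36950 rad/s
X_L = ωL = 480 Ω
X_C = 1/(ωC) = 1630 Ω
Branch 1 (R+jX_L): Z₁ = 310 + j480 Ω, |Z₁| = 572 Ω
Branch 2 (−jX_C): Z₂ = −j1630 Ω
Parallel: Z = Z₁Z₂/(Z₁+Z₂), |Z| = 782 Ω, ∠Z = 42.1°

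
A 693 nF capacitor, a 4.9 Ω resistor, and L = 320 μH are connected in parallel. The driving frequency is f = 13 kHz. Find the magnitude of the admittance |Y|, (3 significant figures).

ω = 2πf = 81680 rad/s
X_L = ωL = 26.1 Ω
X_C = 1/(ωC) = 17.7 Ω
Parallel: admittances add. Y = 1/R + 1/(jωL) + jωC
Y = (0.204 + j0.0183) S
|Y| = 0.205 S → |Z| = 1/|Y| = 4.88 Ω, ∠Z = −∠Y = -5.14°

205 mS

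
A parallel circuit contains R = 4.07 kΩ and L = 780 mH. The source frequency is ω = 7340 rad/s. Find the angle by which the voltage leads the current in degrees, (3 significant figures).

35.4°

X_L = ωL = 5730 Ω
Parallel: admittances add. Y = 1/R + 1/(jωL)
Y = (0.000246 − j0.000175) S
|Y| = 0.000301 S → |Z| = 1/|Y| = 3320 Ω, ∠Z = −∠Y = 35.4°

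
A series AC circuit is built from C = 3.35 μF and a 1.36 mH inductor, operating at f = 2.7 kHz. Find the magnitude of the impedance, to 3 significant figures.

5.48 Ω

ω = 2πf = 16960 rad/s
X_L = ωL = 23.1 Ω
X_C = 1/(ωC) = 17.6 Ω
Net reactance X = X_L − X_C = 5.48 Ω
Z = j5.48 Ω
|Z| = √(0² + 5.48²) = 5.48 Ω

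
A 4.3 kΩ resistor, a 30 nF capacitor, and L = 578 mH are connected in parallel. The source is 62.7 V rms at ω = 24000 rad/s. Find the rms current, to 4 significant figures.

43.16 mA

X_L = ωL = 13870 Ω
X_C = 1/(ωC) = 1389 Ω
Parallel: admittances add. Y = 1/R + 1/(jωL) + jωC
Y = (0.0002326 + j0.0006479) S
|Y| = 0.0006884 S → |Z| = 1/|Y| = 1453 Ω, ∠Z = −∠Y = -70.26°
I = V/|Z| = 62.7/1453 = 43.16 mA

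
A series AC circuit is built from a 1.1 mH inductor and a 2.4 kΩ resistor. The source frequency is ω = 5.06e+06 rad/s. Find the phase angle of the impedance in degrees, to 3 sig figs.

X_L = ωL = 5570 Ω
Z = 2400 + j5570 Ω
|Z| = √(2400² + 5570²) = 6060 Ω
∠Z = arctan(5570/2400) = 66.7°

66.7°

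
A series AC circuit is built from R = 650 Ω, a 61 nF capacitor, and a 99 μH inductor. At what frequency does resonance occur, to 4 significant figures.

64.76 kHz

ω₀ = 1/√(LC) = 1/√(9.9e-05 × 6.1e-08) = 406900 rad/s
f₀ = ω₀/(2π) = 64.76 kHz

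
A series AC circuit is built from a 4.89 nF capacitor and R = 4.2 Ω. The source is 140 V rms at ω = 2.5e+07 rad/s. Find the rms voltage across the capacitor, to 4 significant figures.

124.5 V

X_C = 1/(ωC) = 8.180 Ω
Z = 4.200 − j8.180 Ω
|Z| = √(4.200² + 8.180²) = 9.195 Ω
I = V/|Z| = 15.23 A
V_C = I·|Z_C| = 15.23 × 8.180 = 124.5 V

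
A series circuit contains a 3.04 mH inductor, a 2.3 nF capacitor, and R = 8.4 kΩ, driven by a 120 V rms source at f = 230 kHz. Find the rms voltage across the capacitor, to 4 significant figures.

3.864 V

ω = 2πf = 1.445e+06 rad/s
X_L = ωL = 4393 Ω
X_C = 1/(ωC) = 300.9 Ω
Net reactance X = X_L − X_C = 4092 Ω
Z = 8400 + j4092 Ω
|Z| = √(8400² + 4092²) = 9344 Ω
I = V/|Z| = 12.84 mA
V_C = I·|Z_C| = 0.01284 × 300.9 = 3.864 V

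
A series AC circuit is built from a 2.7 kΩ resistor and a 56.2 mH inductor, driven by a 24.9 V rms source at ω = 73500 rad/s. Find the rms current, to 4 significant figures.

5.046 mA

X_L = ωL = 4131 Ω
Z = 2700 + j4131 Ω
|Z| = √(2700² + 4131²) = 4935 Ω
I = V/|Z| = 24.9/4935 = 5.046 mA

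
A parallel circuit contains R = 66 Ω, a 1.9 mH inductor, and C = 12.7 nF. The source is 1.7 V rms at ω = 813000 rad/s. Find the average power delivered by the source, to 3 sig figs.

X_L = ωL = 1540 Ω
X_C = 1/(ωC) = 96.9 Ω
Parallel: admittances add. Y = 1/R + 1/(jωL) + jωC
Y = (0.0152 + j0.00968) S
|Y| = 0.0180 S → |Z| = 1/|Y| = 55.6 Ω, ∠Z = −∠Y = -32.6°
I = V/|Z| = 30.6 mA
P = VI cos φ = 1.7 × 0.0306 × cos(-32.6°) = 43.8 mW

43.8 mW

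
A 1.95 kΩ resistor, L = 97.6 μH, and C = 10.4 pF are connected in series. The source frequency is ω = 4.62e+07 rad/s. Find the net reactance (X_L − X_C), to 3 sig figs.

X_L = ωL = 4510 Ω
X_C = 1/(ωC) = 2080 Ω
X = 4510 − 2080 = 2430 Ω

2430 Ω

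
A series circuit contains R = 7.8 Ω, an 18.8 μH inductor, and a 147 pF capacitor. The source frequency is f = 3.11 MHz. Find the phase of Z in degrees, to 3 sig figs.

67.9°

ω = 2πf = 1.954e+07 rad/s
X_L = ωL = 367 Ω
X_C = 1/(ωC) = 348 Ω
Net reactance X = X_L − X_C = 19.2 Ω
Z = 7.80 + j19.2 Ω
|Z| = √(7.80² + 19.2²) = 20.8 Ω
∠Z = arctan(19.2/7.80) = 67.9°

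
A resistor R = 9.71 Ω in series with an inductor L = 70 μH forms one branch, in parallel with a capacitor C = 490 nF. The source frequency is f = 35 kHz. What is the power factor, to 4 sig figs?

ω = 2πf = 219900 rad/s
X_L = ωL = 15.39 Ω
X_C = 1/(ωC) = 9.280 Ω
Branch 1 (R+jX_L): Z₁ = 9.710 + j15.39 Ω, |Z₁| = 18.20 Ω
Branch 2 (−jX_C): Z₂ = −j9.280 Ω
Parallel: Z = Z₁Z₂/(Z₁+Z₂), |Z| = 14.72 Ω, ∠Z = -64.44°
cos φ = cos(-64.44°) = 0.4315

0.4315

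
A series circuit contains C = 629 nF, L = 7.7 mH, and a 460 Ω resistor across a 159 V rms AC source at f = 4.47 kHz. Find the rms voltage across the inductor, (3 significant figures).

70.6 V

ω = 2πf = 28090 rad/s
X_L = ωL = 216 Ω
X_C = 1/(ωC) = 56.6 Ω
Net reactance X = X_L − X_C = 160 Ω
Z = 460 + j160 Ω
|Z| = √(460² + 160²) = 487 Ω
I = V/|Z| = 327 mA
V_L = I·|Z_L| = 0.327 × 216 = 70.6 V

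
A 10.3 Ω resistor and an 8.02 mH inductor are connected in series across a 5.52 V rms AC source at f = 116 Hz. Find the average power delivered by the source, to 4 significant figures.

2.238 W

ω = 2πf = 728.8 rad/s
X_L = ωL = 5.845 Ω
Z = 10.30 + j5.845 Ω
|Z| = √(10.30² + 5.845²) = 11.84 Ω
∠Z = arctan(5.845/10.30) = 29.58°
I = V/|Z| = 466.1 mA
P = VI cos φ = 5.52 × 0.4661 × cos(29.58°) = 2.238 W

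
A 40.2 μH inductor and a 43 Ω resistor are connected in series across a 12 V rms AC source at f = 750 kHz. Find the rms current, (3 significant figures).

61.8 mA

ω = 2πf = 4.712e+06 rad/s
X_L = ωL = 189 Ω
Z = 43.0 + j189 Ω
|Z| = √(43.0² + 189²) = 194 Ω
I = V/|Z| = 12/194 = 61.8 mA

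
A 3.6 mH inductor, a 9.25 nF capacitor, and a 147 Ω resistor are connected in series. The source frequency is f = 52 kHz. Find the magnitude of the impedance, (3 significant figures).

858 Ω

ω = 2πf = 326700 rad/s
X_L = ωL = 1180 Ω
X_C = 1/(ωC) = 331 Ω
Net reactance X = X_L − X_C = 845 Ω
Z = 147 + j845 Ω
|Z| = √(147² + 845²) = 858 Ω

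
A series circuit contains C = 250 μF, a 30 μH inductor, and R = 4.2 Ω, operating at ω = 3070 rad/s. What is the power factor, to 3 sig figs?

X_L = ωL = 0.0921 Ω
X_C = 1/(ωC) = 1.30 Ω
Net reactance X = X_L − X_C = -1.21 Ω
Z = 4.20 − j1.21 Ω
|Z| = √(4.20² + 1.21²) = 4.37 Ω
∠Z = arctan(-1.21/4.20) = -16.1°
cos φ = cos(-16.1°) = 0.961

0.961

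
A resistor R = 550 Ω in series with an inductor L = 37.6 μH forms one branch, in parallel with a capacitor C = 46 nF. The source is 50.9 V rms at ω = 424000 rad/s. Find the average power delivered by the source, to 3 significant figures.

4.71 W

X_L = ωL = 15.9 Ω
X_C = 1/(ωC) = 51.3 Ω
Branch 1 (R+jX_L): Z₁ = 550 + j15.9 Ω, |Z₁| = 550 Ω
Branch 2 (−jX_C): Z₂ = −j51.3 Ω
Parallel: Z = Z₁Z₂/(Z₁+Z₂), |Z| = 51.2 Ω, ∠Z = -84.7°
I = V/|Z| = 994 mA
P = VI cos φ = 50.9 × 0.994 × cos(-84.7°) = 4.71 W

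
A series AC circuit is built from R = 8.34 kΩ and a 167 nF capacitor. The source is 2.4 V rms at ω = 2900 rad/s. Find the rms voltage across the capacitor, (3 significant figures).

0.577 V

X_C = 1/(ωC) = 2060 Ω
Z = 8340 − j2060 Ω
|Z| = √(8340² + 2060²) = 8590 Ω
I = V/|Z| = 279 μA
V_C = I·|Z_C| = 0.000279 × 2060 = 0.577 V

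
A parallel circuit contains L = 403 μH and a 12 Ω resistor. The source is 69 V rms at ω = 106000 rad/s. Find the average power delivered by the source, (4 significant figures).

X_L = ωL = 42.72 Ω
Parallel: admittances add. Y = 1/R + 1/(jωL)
Y = (0.08333 − j0.02341) S
|Y| = 0.08656 S → |Z| = 1/|Y| = 11.55 Ω, ∠Z = −∠Y = 15.69°
I = V/|Z| = 5.973 A
P = VI cos φ = 69 × 5.973 × cos(15.69°) = 396.7 W

396.7 W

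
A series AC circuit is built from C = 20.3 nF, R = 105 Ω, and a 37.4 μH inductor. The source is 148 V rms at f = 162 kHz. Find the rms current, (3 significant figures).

1.40 A

ω = 2πf = 1.018e+06 rad/s
X_L = ωL = 38.1 Ω
X_C = 1/(ωC) = 48.4 Ω
Net reactance X = X_L − X_C = -10.3 Ω
Z = 105 − j10.3 Ω
|Z| = √(105² + 10.3²) = 106 Ω
I = V/|Z| = 148/106 = 1.40 A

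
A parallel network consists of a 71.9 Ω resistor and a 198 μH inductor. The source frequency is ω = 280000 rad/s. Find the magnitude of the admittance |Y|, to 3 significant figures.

22.8 mS

X_L = ωL = 55.4 Ω
Parallel: admittances add. Y = 1/R + 1/(jωL)
Y = (0.0139 − j0.0180) S
|Y| = 0.0228 S → |Z| = 1/|Y| = 43.9 Ω, ∠Z = −∠Y = 52.4°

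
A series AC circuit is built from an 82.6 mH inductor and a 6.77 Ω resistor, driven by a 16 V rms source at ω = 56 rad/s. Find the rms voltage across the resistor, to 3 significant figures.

13.2 V

X_L = ωL = 4.63 Ω
Z = 6.77 + j4.63 Ω
|Z| = √(6.77² + 4.63²) = 8.20 Ω
I = V/|Z| = 1.95 A
V_R = I·|Z_R| = 1.95 × 6.77 = 13.2 V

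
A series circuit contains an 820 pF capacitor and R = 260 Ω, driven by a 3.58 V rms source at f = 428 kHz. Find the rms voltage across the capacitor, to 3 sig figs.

ω = 2πf = 2.689e+06 rad/s
X_C = 1/(ωC) = 453 Ω
Z = 260 − j453 Ω
|Z| = √(260² + 453²) = 523 Ω
I = V/|Z| = 6.85 mA
V_C = I·|Z_C| = 0.00685 × 453 = 3.11 V

3.11 V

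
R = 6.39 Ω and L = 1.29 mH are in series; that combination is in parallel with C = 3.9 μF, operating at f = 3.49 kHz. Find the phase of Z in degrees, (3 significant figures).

ω = 2πf = 21930 rad/s
X_L = ωL = 28.3 Ω
X_C = 1/(ωC) = 11.7 Ω
Branch 1 (R+jX_L): Z₁ = 6.39 + j28.3 Ω, |Z₁| = 29.0 Ω
Branch 2 (−jX_C): Z₂ = −j11.7 Ω
Parallel: Z = Z₁Z₂/(Z₁+Z₂), |Z| = 19.1 Ω, ∠Z = -81.7°

-81.7°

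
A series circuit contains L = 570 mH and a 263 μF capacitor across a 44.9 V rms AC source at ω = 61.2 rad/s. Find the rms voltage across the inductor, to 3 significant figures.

X_L = ωL = 34.9 Ω
X_C = 1/(ωC) = 62.1 Ω
Net reactance X = X_L − X_C = -27.2 Ω
Z = − j27.2 Ω
|Z| = √(0² + 27.2²) = 27.2 Ω
I = V/|Z| = 1.65 A
V_L = I·|Z_L| = 1.65 × 34.9 = 57.5 V

57.5 V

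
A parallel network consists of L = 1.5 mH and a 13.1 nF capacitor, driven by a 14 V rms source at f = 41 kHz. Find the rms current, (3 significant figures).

11.0 mA

ω = 2πf = 257600 rad/s
X_L = ωL = 386 Ω
X_C = 1/(ωC) = 296 Ω
Parallel: admittances add. Y = 1/(jωL) + jωC
Y = (0 + j0.000787) S
|Y| = 0.000787 S → |Z| = 1/|Y| = 1270 Ω, ∠Z = −∠Y = -90.0°
I = V/|Z| = 14/1270 = 11.0 mA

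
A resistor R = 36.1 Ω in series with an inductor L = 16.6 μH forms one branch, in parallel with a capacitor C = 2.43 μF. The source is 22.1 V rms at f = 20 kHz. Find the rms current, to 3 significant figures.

6.74 A

ω = 2πf = 125700 rad/s
X_L = ωL = 2.09 Ω
X_C = 1/(ωC) = 3.27 Ω
Branch 1 (R+jX_L): Z₁ = 36.1 + j2.09 Ω, |Z₁| = 36.2 Ω
Branch 2 (−jX_C): Z₂ = −j3.27 Ω
Parallel: Z = Z₁Z₂/(Z₁+Z₂), |Z| = 3.28 Ω, ∠Z = -84.8°
I = V/|Z| = 22.1/3.28 = 6.74 A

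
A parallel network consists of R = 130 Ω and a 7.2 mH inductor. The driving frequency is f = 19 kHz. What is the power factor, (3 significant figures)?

ω = 2πf = 119400 rad/s
X_L = ωL = 860 Ω
Parallel: admittances add. Y = 1/R + 1/(jωL)
Y = (0.00769 − j0.00116) S
|Y| = 0.00778 S → |Z| = 1/|Y| = 129 Ω, ∠Z = −∠Y = 8.60°
cos φ = cos(8.60°) = 0.989

0.989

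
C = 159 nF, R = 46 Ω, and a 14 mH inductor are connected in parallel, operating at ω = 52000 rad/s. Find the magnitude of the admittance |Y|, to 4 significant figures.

22.81 mS

X_L = ωL = 728.0 Ω
X_C = 1/(ωC) = 120.9 Ω
Parallel: admittances add. Y = 1/R + 1/(jωL) + jωC
Y = (0.02174 + j0.006894) S
|Y| = 0.02281 S → |Z| = 1/|Y| = 43.85 Ω, ∠Z = −∠Y = -17.60°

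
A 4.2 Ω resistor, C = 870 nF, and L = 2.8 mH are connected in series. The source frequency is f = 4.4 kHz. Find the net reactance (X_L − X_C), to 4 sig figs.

35.83 Ω

ω = 2πf = 27650 rad/s
X_L = ωL = 77.41 Ω
X_C = 1/(ωC) = 41.58 Ω
X = 77.41 − 41.58 = 35.83 Ω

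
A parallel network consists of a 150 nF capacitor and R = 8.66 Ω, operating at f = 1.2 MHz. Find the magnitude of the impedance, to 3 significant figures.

0.880 Ω

ω = 2πf = 7.54e+06 rad/s
X_C = 1/(ωC) = 0.884 Ω
Parallel: admittances add. Y = 1/R + jωC
Y = (0.115 + j1.13) S
|Y| = 1.14 S → |Z| = 1/|Y| = 0.880 Ω, ∠Z = −∠Y = -84.2°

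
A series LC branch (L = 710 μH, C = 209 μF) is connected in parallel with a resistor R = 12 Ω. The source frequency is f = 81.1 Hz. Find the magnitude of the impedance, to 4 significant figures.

7.214 Ω

ω = 2πf = 509.6 rad/s
X_L = ωL = 0.3618 Ω
X_C = 1/(ωC) = 9.390 Ω
Branch 1: Z₁ = R = 12.00 Ω
Branch 2 (series LC): Z₂ = j(X_L − X_C) = −j9.028 Ω
Parallel: Z = Z₁Z₂/(Z₁+Z₂), |Z| = 7.214 Ω, ∠Z = -53.04°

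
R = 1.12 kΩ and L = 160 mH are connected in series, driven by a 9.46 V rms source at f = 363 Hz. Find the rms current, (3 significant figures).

ω = 2πf = 2281 rad/s
X_L = ωL = 365 Ω
Z = 1120 + j365 Ω
|Z| = √(1120² + 365²) = 1180 Ω
I = V/|Z| = 9.46/1180 = 8.03 mA

8.03 mA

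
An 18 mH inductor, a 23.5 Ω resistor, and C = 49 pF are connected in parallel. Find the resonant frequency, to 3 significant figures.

ω₀ = 1/√(LC) = 1/√(0.018 × 4.9e-11) = 1.065e+06 rad/s
f₀ = ω₀/(2π) = 169 kHz

169 kHz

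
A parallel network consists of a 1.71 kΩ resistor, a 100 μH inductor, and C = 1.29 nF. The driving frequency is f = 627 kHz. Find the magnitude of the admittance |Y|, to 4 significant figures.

2.610 mS

ω = 2πf = 3.94e+06 rad/s
X_L = ωL = 394.0 Ω
X_C = 1/(ωC) = 196.8 Ω
Parallel: admittances add. Y = 1/R + 1/(jωL) + jωC
Y = (0.0005848 + j0.002544) S
|Y| = 0.002610 S → |Z| = 1/|Y| = 383.1 Ω, ∠Z = −∠Y = -77.05°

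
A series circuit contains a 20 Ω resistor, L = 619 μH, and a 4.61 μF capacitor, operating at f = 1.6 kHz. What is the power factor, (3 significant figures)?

ω = 2πf = 10050 rad/s
X_L = ωL = 6.22 Ω
X_C = 1/(ωC) = 21.6 Ω
Net reactance X = X_L − X_C = -15.4 Ω
Z = 20.0 − j15.4 Ω
|Z| = √(20.0² + 15.4²) = 25.2 Ω
∠Z = arctan(-15.4/20.0) = -37.5°
cos φ = cos(-37.5°) = 0.793

0.793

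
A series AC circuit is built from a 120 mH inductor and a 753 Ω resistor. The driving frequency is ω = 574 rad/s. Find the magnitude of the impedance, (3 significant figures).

756 Ω

X_L = ωL = 68.9 Ω
Z = 753 + j68.9 Ω
|Z| = √(753² + 68.9²) = 756 Ω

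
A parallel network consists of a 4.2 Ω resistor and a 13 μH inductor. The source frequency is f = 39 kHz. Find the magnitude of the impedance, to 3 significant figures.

ω = 2πf = 245000 rad/s
X_L = ωL = 3.19 Ω
Parallel: admittances add. Y = 1/R + 1/(jωL)
Y = (0.238 − j0.314) S
|Y| = 0.394 S → |Z| = 1/|Y| = 2.54 Ω, ∠Z = −∠Y = 52.8°

2.54 Ω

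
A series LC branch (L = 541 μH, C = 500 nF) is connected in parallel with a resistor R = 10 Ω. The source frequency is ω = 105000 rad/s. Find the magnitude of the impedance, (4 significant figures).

9.667 Ω

X_L = ωL = 56.81 Ω
X_C = 1/(ωC) = 19.05 Ω
Branch 1: Z₁ = R = 10.00 Ω
Branch 2 (series LC): Z₂ = j(X_L − X_C) = j37.76 Ω
Parallel: Z = Z₁Z₂/(Z₁+Z₂), |Z| = 9.667 Ω, ∠Z = 14.83°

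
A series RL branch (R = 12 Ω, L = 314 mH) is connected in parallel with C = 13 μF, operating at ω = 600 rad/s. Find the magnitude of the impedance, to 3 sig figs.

394 Ω

X_L = ωL = 188 Ω
X_C = 1/(ωC) = 128 Ω
Branch 1 (R+jX_L): Z₁ = 12.0 + j188 Ω, |Z₁| = 189 Ω
Branch 2 (−jX_C): Z₂ = −j128 Ω
Parallel: Z = Z₁Z₂/(Z₁+Z₂), |Z| = 394 Ω, ∠Z = -82.4°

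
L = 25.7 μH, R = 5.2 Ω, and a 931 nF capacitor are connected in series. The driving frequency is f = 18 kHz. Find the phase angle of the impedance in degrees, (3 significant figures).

ω = 2πf = 113100 rad/s
X_L = ωL = 2.91 Ω
X_C = 1/(ωC) = 9.50 Ω
Net reactance X = X_L − X_C = -6.59 Ω
Z = 5.20 − j6.59 Ω
|Z| = √(5.20² + 6.59²) = 8.40 Ω
∠Z = arctan(-6.59/5.20) = -51.7°

-51.7°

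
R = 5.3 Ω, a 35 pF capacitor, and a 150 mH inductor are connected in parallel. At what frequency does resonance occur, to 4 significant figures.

ω₀ = 1/√(LC) = 1/√(0.15 × 3.5e-11) = 436400 rad/s
f₀ = ω₀/(2π) = 69.46 kHz

69.46 kHz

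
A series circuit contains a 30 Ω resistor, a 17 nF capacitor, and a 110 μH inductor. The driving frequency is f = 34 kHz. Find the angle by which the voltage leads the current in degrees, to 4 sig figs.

-83.21°

ω = 2πf = 213600 rad/s
X_L = ωL = 23.50 Ω
X_C = 1/(ωC) = 275.4 Ω
Net reactance X = X_L − X_C = -251.9 Ω
Z = 30.00 − j251.9 Ω
|Z| = √(30.00² + 251.9²) = 253.6 Ω
∠Z = arctan(-251.9/30.00) = -83.21°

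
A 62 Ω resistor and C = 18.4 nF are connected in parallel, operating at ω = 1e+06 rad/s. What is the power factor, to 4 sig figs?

0.6592

X_C = 1/(ωC) = 54.35 Ω
Parallel: admittances add. Y = 1/R + jωC
Y = (0.01613 + j0.01840) S
|Y| = 0.02447 S → |Z| = 1/|Y| = 40.87 Ω, ∠Z = −∠Y = -48.76°
cos φ = cos(-48.76°) = 0.6592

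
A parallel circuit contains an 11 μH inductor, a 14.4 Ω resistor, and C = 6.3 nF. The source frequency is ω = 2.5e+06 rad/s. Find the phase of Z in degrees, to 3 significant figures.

X_L = ωL = 27.5 Ω
X_C = 1/(ωC) = 63.5 Ω
Parallel: admittances add. Y = 1/R + 1/(jωL) + jωC
Y = (0.0694 − j0.0206) S
|Y| = 0.0724 S → |Z| = 1/|Y| = 13.8 Ω, ∠Z = −∠Y = 16.5°

16.5°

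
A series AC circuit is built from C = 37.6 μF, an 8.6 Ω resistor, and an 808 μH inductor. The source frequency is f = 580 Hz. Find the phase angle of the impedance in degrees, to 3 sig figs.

ω = 2πf = 3644 rad/s
X_L = ωL = 2.94 Ω
X_C = 1/(ωC) = 7.30 Ω
Net reactance X = X_L − X_C = -4.35 Ω
Z = 8.60 − j4.35 Ω
|Z| = √(8.60² + 4.35²) = 9.64 Ω
∠Z = arctan(-4.35/8.60) = -26.8°

-26.8°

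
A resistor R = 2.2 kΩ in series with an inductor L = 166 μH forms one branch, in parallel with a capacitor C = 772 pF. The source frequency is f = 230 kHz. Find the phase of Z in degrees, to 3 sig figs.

-67.2°

ω = 2πf = 1.445e+06 rad/s
X_L = ωL = 240 Ω
X_C = 1/(ωC) = 896 Ω
Branch 1 (R+jX_L): Z₁ = 2200 + j240 Ω, |Z₁| = 2210 Ω
Branch 2 (−jX_C): Z₂ = −j896 Ω
Parallel: Z = Z₁Z₂/(Z₁+Z₂), |Z| = 864 Ω, ∠Z = -67.2°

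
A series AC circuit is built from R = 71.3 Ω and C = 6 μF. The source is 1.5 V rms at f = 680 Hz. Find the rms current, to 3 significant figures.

18.5 mA

ω = 2πf = 4273 rad/s
X_C = 1/(ωC) = 39.0 Ω
Z = 71.3 − j39.0 Ω
|Z| = √(71.3² + 39.0²) = 81.3 Ω
I = V/|Z| = 1.5/81.3 = 18.5 mA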